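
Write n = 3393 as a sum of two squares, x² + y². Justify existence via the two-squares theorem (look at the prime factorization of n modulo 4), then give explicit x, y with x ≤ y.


Step 1: Factor n = 3393 = 3^2 · 13 · 29.
Step 2: Check the mod-4 condition on each prime factor: 3 ≡ 3 (mod 4), exponent 2 (must be even); 13 ≡ 1 (mod 4), exponent 1; 29 ≡ 1 (mod 4), exponent 1.
All primes ≡ 3 (mod 4) appear to even exponent (or don't appear), so by the two-squares theorem n IS expressible as a sum of two squares.
Step 3: Build a representation. Group n = k² · m with k = 3 and m = 13 · 29 = 377 (a product of primes ≡ 1 (mod 4)); a representation of m scales to one of n via (k·x)² + (k·y)² = k²(x² + y²). Each prime p ≡ 1 (mod 4) is itself a sum of two squares; find a² by testing p − a² for a perfect square:
  13: 13 − 1² = 12, 13 − 2² = 9 = 3² ⇒ 13 = 2² + 3².
  29: 29 − 1² = 28, 29 − 2² = 25 = 5² ⇒ 29 = 2² + 5².
  Combine using the Brahmagupta–Fibonacci identity (a² + b²)(c² + d²) = (ac − bd)² + (ad + bc)² = (ac + bd)² + (ad − bc)²:
  13 · 29 = 377: from (2² + 3²)(2² + 5²), take (2·2 − 3·5, 2·5 + 3·2) = (4 − 15, 10 + 6) = (-11, 16); dropping signs (only squares matter) gives (11, 16); check 11² + 16² = 121 + 256 = 377 ✓.
  Scale by k = 3: (3·11, 3·16) = (33, 48).
Step 4: Order so x ≤ y and verify: 33² + 48² = 1089 + 2304 = 3393 = n. ✓

n = 3393 = 33² + 48² (one valid representation with x ≤ y).


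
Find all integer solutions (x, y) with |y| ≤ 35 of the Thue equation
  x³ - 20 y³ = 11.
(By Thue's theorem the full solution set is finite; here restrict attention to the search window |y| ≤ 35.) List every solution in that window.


The equation is x³ - 20y³ = 11. For fixed y, x³ = 20·y³ + 11, so a solution requires the RHS to be a perfect cube.
Strategy: iterate y from -35 to 35, compute RHS = 20·y³ + 11, and check whether it is a (positive or negative) perfect cube.
Check small values of y:
  y = 0: RHS = 11 is not a perfect cube.
  y = 1: RHS = 31 is not a perfect cube.
  y = -1: RHS = -9 is not a perfect cube.
  y = 2: RHS = 171 is not a perfect cube.
  y = -2: RHS = -149 is not a perfect cube.
  y = 3: RHS = 551 is not a perfect cube.
  y = -3: RHS = -529 is not a perfect cube.
Continuing the search up to |y| = 35 finds no solutions either.
No (x, y) in the scanned range satisfies the equation.

No integer solutions with |y| ≤ 35.


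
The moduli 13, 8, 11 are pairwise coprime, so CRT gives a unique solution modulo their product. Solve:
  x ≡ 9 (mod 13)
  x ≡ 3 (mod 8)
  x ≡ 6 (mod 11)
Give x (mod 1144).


Moduli 13, 8, 11 are pairwise coprime; by CRT there is a unique solution modulo M = 13 · 8 · 11 = 1144.
Solve pairwise, accumulating the modulus:
  Start with x ≡ 9 (mod 13).
  Combine with x ≡ 3 (mod 8): since gcd(13, 8) = 1, we get a unique residue mod 104.
    Write x = 9 + 13·t and substitute into x ≡ 3 (mod 8): 13·t ≡ 3 − 9 = -6 (mod 8).
    Reduce coefficients mod 8: 5·t ≡ 2 (mod 8).
    The inverse of 5 mod 8 is 5 (since 5·5 = 25 = 3·8 + 1), so t ≡ 5·2 = 10 ≡ 2 (mod 8).
    Then x = 9 + 13·2 = 35, valid modulo lcm(13, 8) = 104: x ≡ 35 (mod 104).
  Combine with x ≡ 6 (mod 11): since gcd(104, 11) = 1, we get a unique residue mod 1144.
    Write x = 35 + 104·t and substitute into x ≡ 6 (mod 11): 104·t ≡ 6 − 35 = -29 (mod 11).
    Reduce coefficients mod 11: 5·t ≡ 4 (mod 11).
    The inverse of 5 mod 11 is 9 (since 5·9 = 45 = 4·11 + 1), so t ≡ 9·4 = 36 ≡ 3 (mod 11).
    Then x = 35 + 104·3 = 347, valid modulo lcm(104, 11) = 1144: x ≡ 347 (mod 1144).
Verify: 347 mod 13 = 9 ✓, 347 mod 8 = 3 ✓, 347 mod 11 = 6 ✓.

x ≡ 347 (mod 1144).


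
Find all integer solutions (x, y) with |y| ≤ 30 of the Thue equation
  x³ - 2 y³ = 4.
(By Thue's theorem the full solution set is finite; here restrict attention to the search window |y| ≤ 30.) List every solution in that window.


The equation is x³ - 2y³ = 4. For fixed y, x³ = 2·y³ + 4, so a solution requires the RHS to be a perfect cube.
Strategy: iterate y from -30 to 30, compute RHS = 2·y³ + 4, and check whether it is a (positive or negative) perfect cube.
Check small values of y:
  y = 0: RHS = 4 is not a perfect cube.
  y = 1: RHS = 6 is not a perfect cube.
  y = -1: RHS = 2 is not a perfect cube.
  y = 2: RHS = 20 is not a perfect cube.
  y = -2: RHS = -12 is not a perfect cube.
  y = 3: RHS = 58 is not a perfect cube.
  y = -3: RHS = -50 is not a perfect cube.
Continuing the search up to |y| = 30 finds no solutions either.
No (x, y) in the scanned range satisfies the equation.

No integer solutions with |y| ≤ 30.


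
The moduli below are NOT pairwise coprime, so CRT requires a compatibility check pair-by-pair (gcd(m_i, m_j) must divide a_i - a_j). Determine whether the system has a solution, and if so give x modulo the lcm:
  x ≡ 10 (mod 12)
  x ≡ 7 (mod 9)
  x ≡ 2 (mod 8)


Moduli 12, 9, 8 are not pairwise coprime, so CRT works modulo lcm(m_i) when all pairwise compatibility conditions hold.
Pairwise compatibility: gcd(m_i, m_j) must divide a_i - a_j for every pair.
Merge one congruence at a time:
  Start: x ≡ 10 (mod 12).
  Combine with x ≡ 7 (mod 9): gcd(12, 9) = 3; 7 - 10 = -3, which IS divisible by 3, so compatible.
    Write x = 10 + 12·t and substitute into x ≡ 7 (mod 9): 12·t ≡ 7 − 10 = -3 (mod 9).
    Divide the congruence (and modulus) by g = 3: 4·t ≡ -1 (mod 3).
    Reduce coefficients mod 3: 1·t ≡ 2 (mod 3).
    So t ≡ 2 (mod 3).
    Then x = 10 + 12·2 = 34, valid modulo lcm(12, 9) = 36: x ≡ 34 (mod 36).
  Combine with x ≡ 2 (mod 8): gcd(36, 8) = 4; 2 - 34 = -32, which IS divisible by 4, so compatible.
    Write x = 34 + 36·t and substitute into x ≡ 2 (mod 8): 36·t ≡ 2 − 34 = -32 (mod 8).
    Divide the congruence (and modulus) by g = 4: 9·t ≡ -8 (mod 2).
    Reduce coefficients mod 2: 1·t ≡ 0 (mod 2).
    So t ≡ 0 (mod 2).
    Then x = 34 + 36·0 = 34, valid modulo lcm(36, 8) = 72: x ≡ 34 (mod 72).
Verify: 34 mod 12 = 10, 34 mod 9 = 7, 34 mod 8 = 2.

x ≡ 34 (mod 72).


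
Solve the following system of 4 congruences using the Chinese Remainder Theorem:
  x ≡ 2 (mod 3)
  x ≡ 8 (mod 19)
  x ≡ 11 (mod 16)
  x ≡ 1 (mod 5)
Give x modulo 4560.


Product of moduli M = 3 · 19 · 16 · 5 = 4560.
Merge one congruence at a time:
  Start: x ≡ 2 (mod 3).
  Combine with x ≡ 8 (mod 19); new modulus lcm = 57.
    Write x = 2 + 3·t and substitute into x ≡ 8 (mod 19): 3·t ≡ 8 − 2 = 6 (mod 19).
    The inverse of 3 mod 19 is 13 (since 3·13 = 39 = 2·19 + 1), so t ≡ 13·6 = 78 ≡ 2 (mod 19).
    Then x = 2 + 3·2 = 8, valid modulo lcm(3, 19) = 57: x ≡ 8 (mod 57).
  Combine with x ≡ 11 (mod 16); new modulus lcm = 912.
    Write x = 8 + 57·t and substitute into x ≡ 11 (mod 16): 57·t ≡ 11 − 8 = 3 (mod 16).
    Reduce coefficients mod 16: 9·t ≡ 3 (mod 16).
    The inverse of 9 mod 16 is 9 (since 9·9 = 81 = 5·16 + 1), so t ≡ 9·3 = 27 ≡ 11 (mod 16).
    Then x = 8 + 57·11 = 635, valid modulo lcm(57, 16) = 912: x ≡ 635 (mod 912).
  Combine with x ≡ 1 (mod 5); new modulus lcm = 4560.
    Write x = 635 + 912·t and substitute into x ≡ 1 (mod 5): 912·t ≡ 1 − 635 = -634 (mod 5).
    Reduce coefficients mod 5: 2·t ≡ 1 (mod 5).
    The inverse of 2 mod 5 is 3 (since 2·3 = 6 = 1·5 + 1), so t ≡ 3·1 = 3 ≡ 3 (mod 5).
    Then x = 635 + 912·3 = 3371, valid modulo lcm(912, 5) = 4560: x ≡ 3371 (mod 4560).
Verify against each original: 3371 mod 3 = 2, 3371 mod 19 = 8, 3371 mod 16 = 11, 3371 mod 5 = 1.

x ≡ 3371 (mod 4560).


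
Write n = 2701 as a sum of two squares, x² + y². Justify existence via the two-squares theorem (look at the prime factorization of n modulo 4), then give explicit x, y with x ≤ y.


Step 1: Factor n = 2701 = 37 · 73.
Step 2: Check the mod-4 condition on each prime factor: 37 ≡ 1 (mod 4), exponent 1; 73 ≡ 1 (mod 4), exponent 1.
All primes ≡ 3 (mod 4) appear to even exponent (or don't appear), so by the two-squares theorem n IS expressible as a sum of two squares.
Step 3: Build a representation. Here n = 37 · 73 is a product of primes ≡ 1 (mod 4). Each prime p ≡ 1 (mod 4) is itself a sum of two squares; find a² by testing p − a² for a perfect square:
  37: 37 − 1² = 36 = 6² ⇒ 37 = 1² + 6².
  73: 73 − 1² = 72, 73 − 2² = 69, 73 − 3² = 64 = 8² ⇒ 73 = 3² + 8².
  Combine using the Brahmagupta–Fibonacci identity (a² + b²)(c² + d²) = (ac − bd)² + (ad + bc)² = (ac + bd)² + (ad − bc)²:
  37 · 73 = 2701: from (1² + 6²)(3² + 8²), take (1·3 − 6·8, 1·8 + 6·3) = (3 − 48, 8 + 18) = (-45, 26); dropping signs (only squares matter) gives (45, 26); check 45² + 26² = 2025 + 676 = 2701 ✓.
Step 4: Order so x ≤ y and verify: 26² + 45² = 676 + 2025 = 2701 = n. ✓

n = 2701 = 26² + 45² (one valid representation with x ≤ y).


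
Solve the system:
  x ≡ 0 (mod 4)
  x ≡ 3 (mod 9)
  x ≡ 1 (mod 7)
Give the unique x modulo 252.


Moduli 4, 9, 7 are pairwise coprime; by CRT there is a unique solution modulo M = 4 · 9 · 7 = 252.
Solve pairwise, accumulating the modulus:
  Start with x ≡ 0 (mod 4).
  Combine with x ≡ 3 (mod 9): since gcd(4, 9) = 1, we get a unique residue mod 36.
    Write x = 0 + 4·t and substitute into x ≡ 3 (mod 9): 4·t ≡ 3 − 0 = 3 (mod 9).
    The inverse of 4 mod 9 is 7 (since 4·7 = 28 = 3·9 + 1), so t ≡ 7·3 = 21 ≡ 3 (mod 9).
    Then x = 0 + 4·3 = 12, valid modulo lcm(4, 9) = 36: x ≡ 12 (mod 36).
  Combine with x ≡ 1 (mod 7): since gcd(36, 7) = 1, we get a unique residue mod 252.
    Write x = 12 + 36·t and substitute into x ≡ 1 (mod 7): 36·t ≡ 1 − 12 = -11 (mod 7).
    Reduce coefficients mod 7: 1·t ≡ 3 (mod 7).
    So t ≡ 3 (mod 7).
    Then x = 12 + 36·3 = 120, valid modulo lcm(36, 7) = 252: x ≡ 120 (mod 252).
Verify: 120 mod 4 = 0 ✓, 120 mod 9 = 3 ✓, 120 mod 7 = 1 ✓.

x ≡ 120 (mod 252).


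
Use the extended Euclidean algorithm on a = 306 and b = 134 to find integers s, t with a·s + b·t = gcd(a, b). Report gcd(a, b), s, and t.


Euclidean algorithm on (306, 134) — divide until remainder is 0:
  306 = 2 · 134 + 38
  134 = 3 · 38 + 20
  38 = 1 · 20 + 18
  20 = 1 · 18 + 2
  18 = 9 · 2 + 0
gcd(306, 134) = 2.
Track Bezout coefficients alongside the remainders: start with r₀ = 306 = a·1 + b·0 (s = 1, t = 0) and r₁ = 134 = a·0 + b·1 (s = 0, t = 1); each new remainder r_{k+1} = r_{k-1} − q_k·r_k inherits s_{k+1} = s_{k-1} − q_k·s_k, t_{k+1} = t_{k-1} − q_k·t_k, so r_k = a·s_k + b·t_k at every step:
  q = 2: r = 38, s = 1 − 2·0 = 1, t = 0 − 2·1 = -2  (check: 306·1 + 134·(-2) = 38)
  q = 3: r = 20, s = 0 − 3·1 = -3, t = 1 − 3·(-2) = 7  (check: 306·(-3) + 134·7 = 20)
  q = 1: r = 18, s = 1 − 1·(-3) = 4, t = -2 − 1·7 = -9  (check: 306·4 + 134·(-9) = 18)
  q = 1: r = 2, s = -3 − 1·4 = -7, t = 7 − 1·(-9) = 16  (check: 306·(-7) + 134·16 = 2)
The row with r = 2 (the gcd) gives the Bezout coefficients s = -7, t = 16.
Result: 306 · (-7) + 134 · (16) = 2.

gcd(306, 134) = 2; s = -7, t = 16 (check: 306·(-7) + 134·16 = 2).


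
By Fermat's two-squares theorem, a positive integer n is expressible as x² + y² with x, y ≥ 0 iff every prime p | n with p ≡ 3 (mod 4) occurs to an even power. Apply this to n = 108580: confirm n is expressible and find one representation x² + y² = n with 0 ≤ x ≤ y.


Step 1: Factor n = 108580 = 2^2 · 5 · 61 · 89.
Step 2: Check the mod-4 condition on each prime factor: 2 = 2 (special); 5 ≡ 1 (mod 4), exponent 1; 61 ≡ 1 (mod 4), exponent 1; 89 ≡ 1 (mod 4), exponent 1.
All primes ≡ 3 (mod 4) appear to even exponent (or don't appear), so by the two-squares theorem n IS expressible as a sum of two squares.
Step 3: Build a representation. Group n = k² · m with k = 2 and m = 5 · 61 · 89 = 27145 (a product of primes ≡ 1 (mod 4)); a representation of m scales to one of n via (k·x)² + (k·y)² = k²(x² + y²). Each prime p ≡ 1 (mod 4) is itself a sum of two squares; find a² by testing p − a² for a perfect square:
  5: 5 − 1² = 4 = 2² ⇒ 5 = 1² + 2².
  61: 61 − 1² = 60, 61 − 2² = 57, 61 − 3² = 52, 61 − 4² = 45, 61 − 5² = 36 = 6² ⇒ 61 = 5² + 6².
  89: 89 − 1² = 88, 89 − 2² = 85, 89 − 3² = 80, 89 − 4² = 73, 89 − 5² = 64 = 8² ⇒ 89 = 5² + 8².
  Combine using the Brahmagupta–Fibonacci identity (a² + b²)(c² + d²) = (ac − bd)² + (ad + bc)² = (ac + bd)² + (ad − bc)²:
  5 · 61 = 305: from (1² + 2²)(5² + 6²), take (1·5 − 2·6, 1·6 + 2·5) = (5 − 12, 6 + 10) = (-7, 16); dropping signs (only squares matter) gives (7, 16); check 7² + 16² = 49 + 256 = 305 ✓.
  305 · 89 = 27145: from (7² + 16²)(5² + 8²), take (7·5 − 16·8, 7·8 + 16·5) = (35 − 128, 56 + 80) = (-93, 136); dropping signs (only squares matter) gives (93, 136); check 93² + 136² = 8649 + 18496 = 27145 ✓.
  Scale by k = 2: (2·93, 2·136) = (186, 272).
Step 4: Order so x ≤ y and verify: 186² + 272² = 34596 + 73984 = 108580 = n. ✓

n = 108580 = 186² + 272² (one valid representation with x ≤ y).


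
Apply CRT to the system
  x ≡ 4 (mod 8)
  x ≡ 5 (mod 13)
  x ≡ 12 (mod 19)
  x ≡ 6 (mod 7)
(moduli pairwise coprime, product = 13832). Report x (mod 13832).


Product of moduli M = 8 · 13 · 19 · 7 = 13832.
Merge one congruence at a time:
  Start: x ≡ 4 (mod 8).
  Combine with x ≡ 5 (mod 13); new modulus lcm = 104.
    Write x = 4 + 8·t and substitute into x ≡ 5 (mod 13): 8·t ≡ 5 − 4 = 1 (mod 13).
    The inverse of 8 mod 13 is 5 (since 8·5 = 40 = 3·13 + 1), so t ≡ 5·1 = 5 ≡ 5 (mod 13).
    Then x = 4 + 8·5 = 44, valid modulo lcm(8, 13) = 104: x ≡ 44 (mod 104).
  Combine with x ≡ 12 (mod 19); new modulus lcm = 1976.
    Write x = 44 + 104·t and substitute into x ≡ 12 (mod 19): 104·t ≡ 12 − 44 = -32 (mod 19).
    Reduce coefficients mod 19: 9·t ≡ 6 (mod 19).
    The inverse of 9 mod 19 is 17 (since 9·17 = 153 = 8·19 + 1), so t ≡ 17·6 = 102 ≡ 7 (mod 19).
    Then x = 44 + 104·7 = 772, valid modulo lcm(104, 19) = 1976: x ≡ 772 (mod 1976).
  Combine with x ≡ 6 (mod 7); new modulus lcm = 13832.
    Write x = 772 + 1976·t and substitute into x ≡ 6 (mod 7): 1976·t ≡ 6 − 772 = -766 (mod 7).
    Reduce coefficients mod 7: 2·t ≡ 4 (mod 7).
    The inverse of 2 mod 7 is 4 (since 2·4 = 8 = 1·7 + 1), so t ≡ 4·4 = 16 ≡ 2 (mod 7).
    Then x = 772 + 1976·2 = 4724, valid modulo lcm(1976, 7) = 13832: x ≡ 4724 (mod 13832).
Verify against each original: 4724 mod 8 = 4, 4724 mod 13 = 5, 4724 mod 19 = 12, 4724 mod 7 = 6.

x ≡ 4724 (mod 13832).


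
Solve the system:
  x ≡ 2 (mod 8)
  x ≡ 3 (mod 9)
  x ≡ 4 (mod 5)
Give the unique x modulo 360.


Moduli 8, 9, 5 are pairwise coprime; by CRT there is a unique solution modulo M = 8 · 9 · 5 = 360.
Solve pairwise, accumulating the modulus:
  Start with x ≡ 2 (mod 8).
  Combine with x ≡ 3 (mod 9): since gcd(8, 9) = 1, we get a unique residue mod 72.
    Write x = 2 + 8·t and substitute into x ≡ 3 (mod 9): 8·t ≡ 3 − 2 = 1 (mod 9).
    The inverse of 8 mod 9 is 8 (since 8·8 = 64 = 7·9 + 1), so t ≡ 8·1 = 8 ≡ 8 (mod 9).
    Then x = 2 + 8·8 = 66, valid modulo lcm(8, 9) = 72: x ≡ 66 (mod 72).
  Combine with x ≡ 4 (mod 5): since gcd(72, 5) = 1, we get a unique residue mod 360.
    Write x = 66 + 72·t and substitute into x ≡ 4 (mod 5): 72·t ≡ 4 − 66 = -62 (mod 5).
    Reduce coefficients mod 5: 2·t ≡ 3 (mod 5).
    The inverse of 2 mod 5 is 3 (since 2·3 = 6 = 1·5 + 1), so t ≡ 3·3 = 9 ≡ 4 (mod 5).
    Then x = 66 + 72·4 = 354, valid modulo lcm(72, 5) = 360: x ≡ 354 (mod 360).
Verify: 354 mod 8 = 2 ✓, 354 mod 9 = 3 ✓, 354 mod 5 = 4 ✓.

x ≡ 354 (mod 360).


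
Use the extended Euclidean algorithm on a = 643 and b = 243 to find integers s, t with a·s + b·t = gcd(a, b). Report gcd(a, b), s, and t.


Euclidean algorithm on (643, 243) — divide until remainder is 0:
  643 = 2 · 243 + 157
  243 = 1 · 157 + 86
  157 = 1 · 86 + 71
  86 = 1 · 71 + 15
  71 = 4 · 15 + 11
  15 = 1 · 11 + 4
  11 = 2 · 4 + 3
  4 = 1 · 3 + 1
  3 = 3 · 1 + 0
gcd(643, 243) = 1.
Track Bezout coefficients alongside the remainders: start with r₀ = 643 = a·1 + b·0 (s = 1, t = 0) and r₁ = 243 = a·0 + b·1 (s = 0, t = 1); each new remainder r_{k+1} = r_{k-1} − q_k·r_k inherits s_{k+1} = s_{k-1} − q_k·s_k, t_{k+1} = t_{k-1} − q_k·t_k, so r_k = a·s_k + b·t_k at every step:
  q = 2: r = 157, s = 1 − 2·0 = 1, t = 0 − 2·1 = -2  (check: 643·1 + 243·(-2) = 157)
  q = 1: r = 86, s = 0 − 1·1 = -1, t = 1 − 1·(-2) = 3  (check: 643·(-1) + 243·3 = 86)
  q = 1: r = 71, s = 1 − 1·(-1) = 2, t = -2 − 1·3 = -5  (check: 643·2 + 243·(-5) = 71)
  q = 1: r = 15, s = -1 − 1·2 = -3, t = 3 − 1·(-5) = 8  (check: 643·(-3) + 243·8 = 15)
  q = 4: r = 11, s = 2 − 4·(-3) = 14, t = -5 − 4·8 = -37  (check: 643·14 + 243·(-37) = 11)
  q = 1: r = 4, s = -3 − 1·14 = -17, t = 8 − 1·(-37) = 45  (check: 643·(-17) + 243·45 = 4)
  q = 2: r = 3, s = 14 − 2·(-17) = 48, t = -37 − 2·45 = -127  (check: 643·48 + 243·(-127) = 3)
  q = 1: r = 1, s = -17 − 1·48 = -65, t = 45 − 1·(-127) = 172  (check: 643·(-65) + 243·172 = 1)
The row with r = 1 (the gcd) gives the Bezout coefficients s = -65, t = 172.
Result: 643 · (-65) + 243 · (172) = 1.

gcd(643, 243) = 1; s = -65, t = 172 (check: 643·(-65) + 243·172 = 1).


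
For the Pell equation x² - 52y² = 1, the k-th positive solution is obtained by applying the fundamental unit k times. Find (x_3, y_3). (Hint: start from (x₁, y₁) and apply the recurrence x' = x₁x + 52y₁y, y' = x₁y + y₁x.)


Step 1: Find the fundamental solution (x₁, y₁) of x² - 52y² = 1.
  Expand √52 as a continued fraction. a₀ = ⌊√52⌋ = 7; iterate m_{k+1} = d_k·a_k − m_k, d_{k+1} = (52 − m_{k+1}²)/d_k, a_{k+1} = ⌊(a₀ + m_{k+1})/d_{k+1}⌋ (starting m₀ = 0, d₀ = 1), with convergents p_k = a_k·p_{k-1} + p_{k-2}, q_k = a_k·q_{k-1} + q_{k-2} (p₋₁ = 1, q₋₁ = 0):
  k = 0: a₀ = 7; p₀/q₀ = 7/1; p₀² − 52·q₀² = 49 − 52 = -3.
  k = 1: m = 7, d = 3, a = ⌊(7 + 7)/3⌋ = 4; p/q = (4·7 + 1)/(4·1 + 0) = 29/4; p² − 52·q² = 841 − 832 = 9.
  k = 2: m = 5, d = 9, a = ⌊(7 + 5)/9⌋ = 1; p/q = (1·29 + 7)/(1·4 + 1) = 36/5; p² − 52·q² = 1296 − 1300 = -4.
  k = 3: m = 4, d = 4, a = ⌊(7 + 4)/4⌋ = 2; p/q = (2·36 + 29)/(2·5 + 4) = 101/14; p² − 52·q² = 10201 − 10192 = 9.
  k = 4: m = 4, d = 9, a = ⌊(7 + 4)/9⌋ = 1; p/q = (1·101 + 36)/(1·14 + 5) = 137/19; p² − 52·q² = 18769 − 18772 = -3.
  k = 5: m = 5, d = 3, a = ⌊(7 + 5)/3⌋ = 4; p/q = (4·137 + 101)/(4·19 + 14) = 649/90; p² − 52·q² = 421201 − 421200 = 1.
  The first convergent with p² − 52·q² = 1 gives the fundamental solution (x₁, y₁) = (649, 90).
Step 2: Apply the recurrence (x_{n+1}, y_{n+1}) = (x₁x_n + 52y₁y_n, x₁y_n + y₁x_n) repeatedly.
  From (x_1, y_1) = (649, 90): x_2 = 649·649 + 52·90·90 = 842401; y_2 = 649·90 + 90·649 = 116820.
  From (x_2, y_2) = (842401, 116820): x_3 = 649·842401 + 52·90·116820 = 1093435849; y_3 = 649·116820 + 90·842401 = 151632270.
Step 3: Verify x_3² - 52·y_3² = 1195601955878350801 - 1195601955878350800 = 1 (should be 1). ✓

(x_1, y_1) = (649, 90); (x_3, y_3) = (1093435849, 151632270).


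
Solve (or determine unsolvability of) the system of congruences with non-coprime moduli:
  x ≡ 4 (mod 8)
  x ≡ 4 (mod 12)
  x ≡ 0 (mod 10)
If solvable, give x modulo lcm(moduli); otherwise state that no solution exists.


Moduli 8, 12, 10 are not pairwise coprime, so CRT works modulo lcm(m_i) when all pairwise compatibility conditions hold.
Pairwise compatibility: gcd(m_i, m_j) must divide a_i - a_j for every pair.
Merge one congruence at a time:
  Start: x ≡ 4 (mod 8).
  Combine with x ≡ 4 (mod 12): gcd(8, 12) = 4; 4 - 4 = 0, which IS divisible by 4, so compatible.
    Write x = 4 + 8·t and substitute into x ≡ 4 (mod 12): 8·t ≡ 4 − 4 = 0 (mod 12).
    Divide the congruence (and modulus) by g = 4: 2·t ≡ 0 (mod 3).
    The inverse of 2 mod 3 is 2 (since 2·2 = 4 = 1·3 + 1), so t ≡ 2·0 = 0 ≡ 0 (mod 3).
    Then x = 4 + 8·0 = 4, valid modulo lcm(8, 12) = 24: x ≡ 4 (mod 24).
  Combine with x ≡ 0 (mod 10): gcd(24, 10) = 2; 0 - 4 = -4, which IS divisible by 2, so compatible.
    Write x = 4 + 24·t and substitute into x ≡ 0 (mod 10): 24·t ≡ 0 − 4 = -4 (mod 10).
    Divide the congruence (and modulus) by g = 2: 12·t ≡ -2 (mod 5).
    Reduce coefficients mod 5: 2·t ≡ 3 (mod 5).
    The inverse of 2 mod 5 is 3 (since 2·3 = 6 = 1·5 + 1), so t ≡ 3·3 = 9 ≡ 4 (mod 5).
    Then x = 4 + 24·4 = 100, valid modulo lcm(24, 10) = 120: x ≡ 100 (mod 120).
Verify: 100 mod 8 = 4, 100 mod 12 = 4, 100 mod 10 = 0.

x ≡ 100 (mod 120).


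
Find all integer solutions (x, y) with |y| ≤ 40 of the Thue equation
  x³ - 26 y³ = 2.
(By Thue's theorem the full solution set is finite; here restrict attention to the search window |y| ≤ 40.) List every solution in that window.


The equation is x³ - 26y³ = 2. For fixed y, x³ = 26·y³ + 2, so a solution requires the RHS to be a perfect cube.
Strategy: iterate y from -40 to 40, compute RHS = 26·y³ + 2, and check whether it is a (positive or negative) perfect cube.
Check small values of y:
  y = 0: RHS = 2 is not a perfect cube.
  y = 1: RHS = 28 is not a perfect cube.
  y = -1: RHS = -24 is not a perfect cube.
  y = 2: RHS = 210 is not a perfect cube.
  y = -2: RHS = -206 is not a perfect cube.
  y = 3: RHS = 704 is not a perfect cube.
  y = -3: RHS = -700 is not a perfect cube.
Continuing the search up to |y| = 40 finds no solutions either.
No (x, y) in the scanned range satisfies the equation.

No integer solutions with |y| ≤ 40.


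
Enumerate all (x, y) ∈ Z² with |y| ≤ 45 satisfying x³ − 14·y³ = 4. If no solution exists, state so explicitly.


The equation is x³ - 14y³ = 4. For fixed y, x³ = 14·y³ + 4, so a solution requires the RHS to be a perfect cube.
Strategy: iterate y from -45 to 45, compute RHS = 14·y³ + 4, and check whether it is a (positive or negative) perfect cube.
Check small values of y:
  y = 0: RHS = 4 is not a perfect cube.
  y = 1: RHS = 18 is not a perfect cube.
  y = -1: RHS = -10 is not a perfect cube.
  y = 2: RHS = 116 is not a perfect cube.
  y = -2: RHS = -108 is not a perfect cube.
  y = 3: RHS = 382 is not a perfect cube.
  y = -3: RHS = -374 is not a perfect cube.
Continuing the search up to |y| = 45 finds no solutions either.
No (x, y) in the scanned range satisfies the equation.

No integer solutions with |y| ≤ 45.


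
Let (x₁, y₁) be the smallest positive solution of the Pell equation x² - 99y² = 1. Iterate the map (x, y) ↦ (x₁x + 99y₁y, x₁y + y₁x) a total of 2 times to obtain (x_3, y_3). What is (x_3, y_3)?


Step 1: Find the fundamental solution (x₁, y₁) of x² - 99y² = 1.
  Expand √99 as a continued fraction. a₀ = ⌊√99⌋ = 9; iterate m_{k+1} = d_k·a_k − m_k, d_{k+1} = (99 − m_{k+1}²)/d_k, a_{k+1} = ⌊(a₀ + m_{k+1})/d_{k+1}⌋ (starting m₀ = 0, d₀ = 1), with convergents p_k = a_k·p_{k-1} + p_{k-2}, q_k = a_k·q_{k-1} + q_{k-2} (p₋₁ = 1, q₋₁ = 0):
  k = 0: a₀ = 9; p₀/q₀ = 9/1; p₀² − 99·q₀² = 81 − 99 = -18.
  k = 1: m = 9, d = 18, a = ⌊(9 + 9)/18⌋ = 1; p/q = (1·9 + 1)/(1·1 + 0) = 10/1; p² − 99·q² = 100 − 99 = 1.
  The first convergent with p² − 99·q² = 1 gives the fundamental solution (x₁, y₁) = (10, 1).
Step 2: Apply the recurrence (x_{n+1}, y_{n+1}) = (x₁x_n + 99y₁y_n, x₁y_n + y₁x_n) repeatedly.
  From (x_1, y_1) = (10, 1): x_2 = 10·10 + 99·1·1 = 199; y_2 = 10·1 + 1·10 = 20.
  From (x_2, y_2) = (199, 20): x_3 = 10·199 + 99·1·20 = 3970; y_3 = 10·20 + 1·199 = 399.
Step 3: Verify x_3² - 99·y_3² = 15760900 - 15760899 = 1 (should be 1). ✓

(x_1, y_1) = (10, 1); (x_3, y_3) = (3970, 399).


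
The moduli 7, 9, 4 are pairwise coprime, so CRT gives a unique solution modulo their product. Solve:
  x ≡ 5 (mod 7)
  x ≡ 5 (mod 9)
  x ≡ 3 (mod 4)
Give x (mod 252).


Moduli 7, 9, 4 are pairwise coprime; by CRT there is a unique solution modulo M = 7 · 9 · 4 = 252.
Solve pairwise, accumulating the modulus:
  Start with x ≡ 5 (mod 7).
  Combine with x ≡ 5 (mod 9): since gcd(7, 9) = 1, we get a unique residue mod 63.
    Write x = 5 + 7·t and substitute into x ≡ 5 (mod 9): 7·t ≡ 5 − 5 = 0 (mod 9).
    The inverse of 7 mod 9 is 4 (since 7·4 = 28 = 3·9 + 1), so t ≡ 4·0 = 0 ≡ 0 (mod 9).
    Then x = 5 + 7·0 = 5, valid modulo lcm(7, 9) = 63: x ≡ 5 (mod 63).
  Combine with x ≡ 3 (mod 4): since gcd(63, 4) = 1, we get a unique residue mod 252.
    Write x = 5 + 63·t and substitute into x ≡ 3 (mod 4): 63·t ≡ 3 − 5 = -2 (mod 4).
    Reduce coefficients mod 4: 3·t ≡ 2 (mod 4).
    The inverse of 3 mod 4 is 3 (since 3·3 = 9 = 2·4 + 1), so t ≡ 3·2 = 6 ≡ 2 (mod 4).
    Then x = 5 + 63·2 = 131, valid modulo lcm(63, 4) = 252: x ≡ 131 (mod 252).
Verify: 131 mod 7 = 5 ✓, 131 mod 9 = 5 ✓, 131 mod 4 = 3 ✓.

x ≡ 131 (mod 252).


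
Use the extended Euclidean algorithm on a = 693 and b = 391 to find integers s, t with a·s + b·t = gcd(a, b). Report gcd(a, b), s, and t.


Euclidean algorithm on (693, 391) — divide until remainder is 0:
  693 = 1 · 391 + 302
  391 = 1 · 302 + 89
  302 = 3 · 89 + 35
  89 = 2 · 35 + 19
  35 = 1 · 19 + 16
  19 = 1 · 16 + 3
  16 = 5 · 3 + 1
  3 = 3 · 1 + 0
gcd(693, 391) = 1.
Track Bezout coefficients alongside the remainders: start with r₀ = 693 = a·1 + b·0 (s = 1, t = 0) and r₁ = 391 = a·0 + b·1 (s = 0, t = 1); each new remainder r_{k+1} = r_{k-1} − q_k·r_k inherits s_{k+1} = s_{k-1} − q_k·s_k, t_{k+1} = t_{k-1} − q_k·t_k, so r_k = a·s_k + b·t_k at every step:
  q = 1: r = 302, s = 1 − 1·0 = 1, t = 0 − 1·1 = -1  (check: 693·1 + 391·(-1) = 302)
  q = 1: r = 89, s = 0 − 1·1 = -1, t = 1 − 1·(-1) = 2  (check: 693·(-1) + 391·2 = 89)
  q = 3: r = 35, s = 1 − 3·(-1) = 4, t = -1 − 3·2 = -7  (check: 693·4 + 391·(-7) = 35)
  q = 2: r = 19, s = -1 − 2·4 = -9, t = 2 − 2·(-7) = 16  (check: 693·(-9) + 391·16 = 19)
  q = 1: r = 16, s = 4 − 1·(-9) = 13, t = -7 − 1·16 = -23  (check: 693·13 + 391·(-23) = 16)
  q = 1: r = 3, s = -9 − 1·13 = -22, t = 16 − 1·(-23) = 39  (check: 693·(-22) + 391·39 = 3)
  q = 5: r = 1, s = 13 − 5·(-22) = 123, t = -23 − 5·39 = -218  (check: 693·123 + 391·(-218) = 1)
The row with r = 1 (the gcd) gives the Bezout coefficients s = 123, t = -218.
Result: 693 · (123) + 391 · (-218) = 1.

gcd(693, 391) = 1; s = 123, t = -218 (check: 693·123 + 391·(-218) = 1).


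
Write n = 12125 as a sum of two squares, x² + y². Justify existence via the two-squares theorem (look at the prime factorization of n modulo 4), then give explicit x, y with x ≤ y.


Step 1: Factor n = 12125 = 5^3 · 97.
Step 2: Check the mod-4 condition on each prime factor: 5 ≡ 1 (mod 4), exponent 3; 97 ≡ 1 (mod 4), exponent 1.
All primes ≡ 3 (mod 4) appear to even exponent (or don't appear), so by the two-squares theorem n IS expressible as a sum of two squares.
Step 3: Build a representation. Group n = k² · m with k = 5 and m = 5 · 97 = 485 (a product of primes ≡ 1 (mod 4)); a representation of m scales to one of n via (k·x)² + (k·y)² = k²(x² + y²). Each prime p ≡ 1 (mod 4) is itself a sum of two squares; find a² by testing p − a² for a perfect square:
  5: 5 − 1² = 4 = 2² ⇒ 5 = 1² + 2².
  97: 97 − 1² = 96, 97 − 2² = 93, 97 − 3² = 88, 97 − 4² = 81 = 9² ⇒ 97 = 4² + 9².
  Combine using the Brahmagupta–Fibonacci identity (a² + b²)(c² + d²) = (ac − bd)² + (ad + bc)² = (ac + bd)² + (ad − bc)²:
  5 · 97 = 485: from (1² + 2²)(4² + 9²), take (1·4 − 2·9, 1·9 + 2·4) = (4 − 18, 9 + 8) = (-14, 17); dropping signs (only squares matter) gives (14, 17); check 14² + 17² = 196 + 289 = 485 ✓.
  Scale by k = 5: (5·14, 5·17) = (70, 85).
Step 4: Order so x ≤ y and verify: 70² + 85² = 4900 + 7225 = 12125 = n. ✓

n = 12125 = 70² + 85² (one valid representation with x ≤ y).


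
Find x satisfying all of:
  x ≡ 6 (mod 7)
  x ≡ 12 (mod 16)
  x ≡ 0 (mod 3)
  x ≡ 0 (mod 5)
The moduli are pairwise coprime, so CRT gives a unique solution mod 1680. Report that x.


Product of moduli M = 7 · 16 · 3 · 5 = 1680.
Merge one congruence at a time:
  Start: x ≡ 6 (mod 7).
  Combine with x ≡ 12 (mod 16); new modulus lcm = 112.
    Write x = 6 + 7·t and substitute into x ≡ 12 (mod 16): 7·t ≡ 12 − 6 = 6 (mod 16).
    The inverse of 7 mod 16 is 7 (since 7·7 = 49 = 3·16 + 1), so t ≡ 7·6 = 42 ≡ 10 (mod 16).
    Then x = 6 + 7·10 = 76, valid modulo lcm(7, 16) = 112: x ≡ 76 (mod 112).
  Combine with x ≡ 0 (mod 3); new modulus lcm = 336.
    Write x = 76 + 112·t and substitute into x ≡ 0 (mod 3): 112·t ≡ 0 − 76 = -76 (mod 3).
    Reduce coefficients mod 3: 1·t ≡ 2 (mod 3).
    So t ≡ 2 (mod 3).
    Then x = 76 + 112·2 = 300, valid modulo lcm(112, 3) = 336: x ≡ 300 (mod 336).
  Combine with x ≡ 0 (mod 5); new modulus lcm = 1680.
    Write x = 300 + 336·t and substitute into x ≡ 0 (mod 5): 336·t ≡ 0 − 300 = -300 (mod 5).
    Reduce coefficients mod 5: 1·t ≡ 0 (mod 5).
    So t ≡ 0 (mod 5).
    Then x = 300 + 336·0 = 300, valid modulo lcm(336, 5) = 1680: x ≡ 300 (mod 1680).
Verify against each original: 300 mod 7 = 6, 300 mod 16 = 12, 300 mod 3 = 0, 300 mod 5 = 0.

x ≡ 300 (mod 1680).


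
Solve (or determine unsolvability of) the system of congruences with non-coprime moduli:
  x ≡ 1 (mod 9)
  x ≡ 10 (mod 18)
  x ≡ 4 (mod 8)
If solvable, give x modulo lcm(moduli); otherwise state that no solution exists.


Moduli 9, 18, 8 are not pairwise coprime, so CRT works modulo lcm(m_i) when all pairwise compatibility conditions hold.
Pairwise compatibility: gcd(m_i, m_j) must divide a_i - a_j for every pair.
Merge one congruence at a time:
  Start: x ≡ 1 (mod 9).
  Combine with x ≡ 10 (mod 18): gcd(9, 18) = 9; 10 - 1 = 9, which IS divisible by 9, so compatible.
    Write x = 1 + 9·t and substitute into x ≡ 10 (mod 18): 9·t ≡ 10 − 1 = 9 (mod 18).
    Divide the congruence (and modulus) by g = 9: 1·t ≡ 1 (mod 2).
    So t ≡ 1 (mod 2).
    Then x = 1 + 9·1 = 10, valid modulo lcm(9, 18) = 18: x ≡ 10 (mod 18).
  Combine with x ≡ 4 (mod 8): gcd(18, 8) = 2; 4 - 10 = -6, which IS divisible by 2, so compatible.
    Write x = 10 + 18·t and substitute into x ≡ 4 (mod 8): 18·t ≡ 4 − 10 = -6 (mod 8).
    Divide the congruence (and modulus) by g = 2: 9·t ≡ -3 (mod 4).
    Reduce coefficients mod 4: 1·t ≡ 1 (mod 4).
    So t ≡ 1 (mod 4).
    Then x = 10 + 18·1 = 28, valid modulo lcm(18, 8) = 72: x ≡ 28 (mod 72).
Verify: 28 mod 9 = 1, 28 mod 18 = 10, 28 mod 8 = 4.

x ≡ 28 (mod 72).


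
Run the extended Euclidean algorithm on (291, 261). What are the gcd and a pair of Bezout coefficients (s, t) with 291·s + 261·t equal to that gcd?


Euclidean algorithm on (291, 261) — divide until remainder is 0:
  291 = 1 · 261 + 30
  261 = 8 · 30 + 21
  30 = 1 · 21 + 9
  21 = 2 · 9 + 3
  9 = 3 · 3 + 0
gcd(291, 261) = 3.
Track Bezout coefficients alongside the remainders: start with r₀ = 291 = a·1 + b·0 (s = 1, t = 0) and r₁ = 261 = a·0 + b·1 (s = 0, t = 1); each new remainder r_{k+1} = r_{k-1} − q_k·r_k inherits s_{k+1} = s_{k-1} − q_k·s_k, t_{k+1} = t_{k-1} − q_k·t_k, so r_k = a·s_k + b·t_k at every step:
  q = 1: r = 30, s = 1 − 1·0 = 1, t = 0 − 1·1 = -1  (check: 291·1 + 261·(-1) = 30)
  q = 8: r = 21, s = 0 − 8·1 = -8, t = 1 − 8·(-1) = 9  (check: 291·(-8) + 261·9 = 21)
  q = 1: r = 9, s = 1 − 1·(-8) = 9, t = -1 − 1·9 = -10  (check: 291·9 + 261·(-10) = 9)
  q = 2: r = 3, s = -8 − 2·9 = -26, t = 9 − 2·(-10) = 29  (check: 291·(-26) + 261·29 = 3)
The row with r = 3 (the gcd) gives the Bezout coefficients s = -26, t = 29.
Result: 291 · (-26) + 261 · (29) = 3.

gcd(291, 261) = 3; s = -26, t = 29 (check: 291·(-26) + 261·29 = 3).


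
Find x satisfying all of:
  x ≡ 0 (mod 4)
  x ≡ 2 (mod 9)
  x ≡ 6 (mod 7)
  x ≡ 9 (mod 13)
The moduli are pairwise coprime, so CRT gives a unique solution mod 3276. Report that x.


Product of moduli M = 4 · 9 · 7 · 13 = 3276.
Merge one congruence at a time:
  Start: x ≡ 0 (mod 4).
  Combine with x ≡ 2 (mod 9); new modulus lcm = 36.
    Write x = 0 + 4·t and substitute into x ≡ 2 (mod 9): 4·t ≡ 2 − 0 = 2 (mod 9).
    The inverse of 4 mod 9 is 7 (since 4·7 = 28 = 3·9 + 1), so t ≡ 7·2 = 14 ≡ 5 (mod 9).
    Then x = 0 + 4·5 = 20, valid modulo lcm(4, 9) = 36: x ≡ 20 (mod 36).
  Combine with x ≡ 6 (mod 7); new modulus lcm = 252.
    Write x = 20 + 36·t and substitute into x ≡ 6 (mod 7): 36·t ≡ 6 − 20 = -14 (mod 7).
    Reduce coefficients mod 7: 1·t ≡ 0 (mod 7).
    So t ≡ 0 (mod 7).
    Then x = 20 + 36·0 = 20, valid modulo lcm(36, 7) = 252: x ≡ 20 (mod 252).
  Combine with x ≡ 9 (mod 13); new modulus lcm = 3276.
    Write x = 20 + 252·t and substitute into x ≡ 9 (mod 13): 252·t ≡ 9 − 20 = -11 (mod 13).
    Reduce coefficients mod 13: 5·t ≡ 2 (mod 13).
    The inverse of 5 mod 13 is 8 (since 5·8 = 40 = 3·13 + 1), so t ≡ 8·2 = 16 ≡ 3 (mod 13).
    Then x = 20 + 252·3 = 776, valid modulo lcm(252, 13) = 3276: x ≡ 776 (mod 3276).
Verify against each original: 776 mod 4 = 0, 776 mod 9 = 2, 776 mod 7 = 6, 776 mod 13 = 9.

x ≡ 776 (mod 3276).


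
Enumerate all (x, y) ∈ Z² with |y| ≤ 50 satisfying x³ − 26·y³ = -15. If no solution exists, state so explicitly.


The equation is x³ - 26y³ = -15. For fixed y, x³ = 26·y³ − 15, so a solution requires the RHS to be a perfect cube.
Strategy: iterate y from -50 to 50, compute RHS = 26·y³ − 15, and check whether it is a (positive or negative) perfect cube.
Check small values of y:
  y = 0: RHS = -15 is not a perfect cube.
  y = 1: RHS = 11 is not a perfect cube.
  y = -1: RHS = -41 is not a perfect cube.
  y = 2: RHS = 193 is not a perfect cube.
  y = -2: RHS = -223 is not a perfect cube.
  y = 3: RHS = 687 is not a perfect cube.
  y = -3: RHS = -717 is not a perfect cube.
Continuing the search up to |y| = 50 finds no solutions either.
No (x, y) in the scanned range satisfies the equation.

No integer solutions with |y| ≤ 50.


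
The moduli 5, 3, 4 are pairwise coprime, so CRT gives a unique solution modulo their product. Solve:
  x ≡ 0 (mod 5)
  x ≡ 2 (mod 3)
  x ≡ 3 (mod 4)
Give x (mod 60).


Moduli 5, 3, 4 are pairwise coprime; by CRT there is a unique solution modulo M = 5 · 3 · 4 = 60.
Solve pairwise, accumulating the modulus:
  Start with x ≡ 0 (mod 5).
  Combine with x ≡ 2 (mod 3): since gcd(5, 3) = 1, we get a unique residue mod 15.
    Write x = 0 + 5·t and substitute into x ≡ 2 (mod 3): 5·t ≡ 2 − 0 = 2 (mod 3).
    Reduce coefficients mod 3: 2·t ≡ 2 (mod 3).
    The inverse of 2 mod 3 is 2 (since 2·2 = 4 = 1·3 + 1), so t ≡ 2·2 = 4 ≡ 1 (mod 3).
    Then x = 0 + 5·1 = 5, valid modulo lcm(5, 3) = 15: x ≡ 5 (mod 15).
  Combine with x ≡ 3 (mod 4): since gcd(15, 4) = 1, we get a unique residue mod 60.
    Write x = 5 + 15·t and substitute into x ≡ 3 (mod 4): 15·t ≡ 3 − 5 = -2 (mod 4).
    Reduce coefficients mod 4: 3·t ≡ 2 (mod 4).
    The inverse of 3 mod 4 is 3 (since 3·3 = 9 = 2·4 + 1), so t ≡ 3·2 = 6 ≡ 2 (mod 4).
    Then x = 5 + 15·2 = 35, valid modulo lcm(15, 4) = 60: x ≡ 35 (mod 60).
Verify: 35 mod 5 = 0 ✓, 35 mod 3 = 2 ✓, 35 mod 4 = 3 ✓.

x ≡ 35 (mod 60).


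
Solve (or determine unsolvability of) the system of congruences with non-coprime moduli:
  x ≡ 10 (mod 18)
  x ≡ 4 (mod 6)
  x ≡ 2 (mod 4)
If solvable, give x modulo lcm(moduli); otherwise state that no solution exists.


Moduli 18, 6, 4 are not pairwise coprime, so CRT works modulo lcm(m_i) when all pairwise compatibility conditions hold.
Pairwise compatibility: gcd(m_i, m_j) must divide a_i - a_j for every pair.
Merge one congruence at a time:
  Start: x ≡ 10 (mod 18).
  Combine with x ≡ 4 (mod 6): gcd(18, 6) = 6; 4 - 10 = -6, which IS divisible by 6, so compatible.
    Write x = 10 + 18·t and substitute into x ≡ 4 (mod 6): 18·t ≡ 4 − 10 = -6 (mod 6).
    Divide the congruence (and modulus) by g = 6: 3·t ≡ -1 (mod 1).
    Modulo 1 every t works; take t = 0.
    Then x = 10 + 18·0 = 10, valid modulo lcm(18, 6) = 18: x ≡ 10 (mod 18).
  Combine with x ≡ 2 (mod 4): gcd(18, 4) = 2; 2 - 10 = -8, which IS divisible by 2, so compatible.
    Write x = 10 + 18·t and substitute into x ≡ 2 (mod 4): 18·t ≡ 2 − 10 = -8 (mod 4).
    Divide the congruence (and modulus) by g = 2: 9·t ≡ -4 (mod 2).
    Reduce coefficients mod 2: 1·t ≡ 0 (mod 2).
    So t ≡ 0 (mod 2).
    Then x = 10 + 18·0 = 10, valid modulo lcm(18, 4) = 36: x ≡ 10 (mod 36).
Verify: 10 mod 18 = 10, 10 mod 6 = 4, 10 mod 4 = 2.

x ≡ 10 (mod 36).


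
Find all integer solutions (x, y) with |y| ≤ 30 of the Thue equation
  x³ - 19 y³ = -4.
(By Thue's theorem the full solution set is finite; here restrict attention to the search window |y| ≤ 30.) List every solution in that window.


The equation is x³ - 19y³ = -4. For fixed y, x³ = 19·y³ − 4, so a solution requires the RHS to be a perfect cube.
Strategy: iterate y from -30 to 30, compute RHS = 19·y³ − 4, and check whether it is a (positive or negative) perfect cube.
Check small values of y:
  y = 0: RHS = -4 is not a perfect cube.
  y = 1: RHS = 15 is not a perfect cube.
  y = -1: RHS = -23 is not a perfect cube.
  y = 2: RHS = 148 is not a perfect cube.
  y = -2: RHS = -156 is not a perfect cube.
  y = 3: RHS = 509 is not a perfect cube.
  y = -3: RHS = -517 is not a perfect cube.
Continuing the search up to |y| = 30 finds no solutions either.
No (x, y) in the scanned range satisfies the equation.

No integer solutions with |y| ≤ 30.


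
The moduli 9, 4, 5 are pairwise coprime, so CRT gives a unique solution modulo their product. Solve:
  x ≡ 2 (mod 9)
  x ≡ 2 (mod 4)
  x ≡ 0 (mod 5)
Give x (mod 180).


Moduli 9, 4, 5 are pairwise coprime; by CRT there is a unique solution modulo M = 9 · 4 · 5 = 180.
Solve pairwise, accumulating the modulus:
  Start with x ≡ 2 (mod 9).
  Combine with x ≡ 2 (mod 4): since gcd(9, 4) = 1, we get a unique residue mod 36.
    Write x = 2 + 9·t and substitute into x ≡ 2 (mod 4): 9·t ≡ 2 − 2 = 0 (mod 4).
    Reduce coefficients mod 4: 1·t ≡ 0 (mod 4).
    So t ≡ 0 (mod 4).
    Then x = 2 + 9·0 = 2, valid modulo lcm(9, 4) = 36: x ≡ 2 (mod 36).
  Combine with x ≡ 0 (mod 5): since gcd(36, 5) = 1, we get a unique residue mod 180.
    Write x = 2 + 36·t and substitute into x ≡ 0 (mod 5): 36·t ≡ 0 − 2 = -2 (mod 5).
    Reduce coefficients mod 5: 1·t ≡ 3 (mod 5).
    So t ≡ 3 (mod 5).
    Then x = 2 + 36·3 = 110, valid modulo lcm(36, 5) = 180: x ≡ 110 (mod 180).
Verify: 110 mod 9 = 2 ✓, 110 mod 4 = 2 ✓, 110 mod 5 = 0 ✓.

x ≡ 110 (mod 180).


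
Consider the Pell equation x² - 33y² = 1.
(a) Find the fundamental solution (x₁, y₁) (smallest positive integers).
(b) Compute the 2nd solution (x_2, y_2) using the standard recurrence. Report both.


Step 1: Find the fundamental solution (x₁, y₁) of x² - 33y² = 1.
  Expand √33 as a continued fraction. a₀ = ⌊√33⌋ = 5; iterate m_{k+1} = d_k·a_k − m_k, d_{k+1} = (33 − m_{k+1}²)/d_k, a_{k+1} = ⌊(a₀ + m_{k+1})/d_{k+1}⌋ (starting m₀ = 0, d₀ = 1), with convergents p_k = a_k·p_{k-1} + p_{k-2}, q_k = a_k·q_{k-1} + q_{k-2} (p₋₁ = 1, q₋₁ = 0):
  k = 0: a₀ = 5; p₀/q₀ = 5/1; p₀² − 33·q₀² = 25 − 33 = -8.
  k = 1: m = 5, d = 8, a = ⌊(5 + 5)/8⌋ = 1; p/q = (1·5 + 1)/(1·1 + 0) = 6/1; p² − 33·q² = 36 − 33 = 3.
  k = 2: m = 3, d = 3, a = ⌊(5 + 3)/3⌋ = 2; p/q = (2·6 + 5)/(2·1 + 1) = 17/3; p² − 33·q² = 289 − 297 = -8.
  k = 3: m = 3, d = 8, a = ⌊(5 + 3)/8⌋ = 1; p/q = (1·17 + 6)/(1·3 + 1) = 23/4; p² − 33·q² = 529 − 528 = 1.
  The first convergent with p² − 33·q² = 1 gives the fundamental solution (x₁, y₁) = (23, 4).
Step 2: Apply the recurrence (x_{n+1}, y_{n+1}) = (x₁x_n + 33y₁y_n, x₁y_n + y₁x_n) repeatedly.
  From (x_1, y_1) = (23, 4): x_2 = 23·23 + 33·4·4 = 1057; y_2 = 23·4 + 4·23 = 184.
Step 3: Verify x_2² - 33·y_2² = 1117249 - 1117248 = 1 (should be 1). ✓

(x_1, y_1) = (23, 4); (x_2, y_2) = (1057, 184).
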